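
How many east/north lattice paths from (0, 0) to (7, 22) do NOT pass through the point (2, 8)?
Number of paths = 1037520

Total paths from (0, 0) to (7, 22): C(29, 7) = 1560780. Paths through (2, 8): (paths (0, 0) → (2, 8)) × (paths (2, 8) → (7, 22)) = C(10, 2) · C(19, 5) = 45 · 11628 = 523260. Avoidance count = 1560780 − 523260 = 1037520.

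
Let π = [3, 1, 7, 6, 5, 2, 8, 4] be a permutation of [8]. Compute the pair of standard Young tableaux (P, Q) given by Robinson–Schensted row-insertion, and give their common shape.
P = [1, 2, 4] / [3, 5, 8] / [6] / [7];  Q = [1, 3, 7] / [2, 4, 8] / [5] / [6];  common shape = (3, 3, 1, 1)

Row-insert the values π_1, π_2, … into P one at a time, bumping the leftmost entry strictly greater than the inserted value down to the next row. The recording tableau Q records, in position (i, j), the step at which that cell was added to P.
  Insert 3 (step 1): P = [3];  Q = [1]
  Insert 1 (step 2): P = [1] / [3];  Q = [1] / [2]
  Insert 7 (step 3): P = [1, 7] / [3];  Q = [1, 3] / [2]
  Insert 6 (step 4): P = [1, 6] / [3, 7];  Q = [1, 3] / [2, 4]
  Insert 5 (step 5): P = [1, 5] / [3, 6] / [7];  Q = [1, 3] / [2, 4] / [5]
  Insert 2 (step 6): P = [1, 2] / [3, 5] / [6] / [7];  Q = [1, 3] / [2, 4] / [5] / [6]
  Insert 8 (step 7): P = [1, 2, 8] / [3, 5] / [6] / [7];  Q = [1, 3, 7] / [2, 4] / [5] / [6]
  Insert 4 (step 8): P = [1, 2, 4] / [3, 5, 8] / [6] / [7];  Q = [1, 3, 7] / [2, 4, 8] / [5] / [6]
Final shape: (3, 3, 1, 1).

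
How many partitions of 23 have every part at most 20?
p(23, parts ≤ 20) = 1251

Use the recurrence p(n, m) = p(n, m−1) + p(n−m, m): either the largest part is < m (count p(n, m−1)) or the largest part is exactly m (remove one copy of m, count p(n−m, m)). With p(0, ·) = 1 this gives p(23, parts ≤ 20) = 1251. (By conjugating Young diagrams, this also counts partitions of 23 into at most 20 parts.)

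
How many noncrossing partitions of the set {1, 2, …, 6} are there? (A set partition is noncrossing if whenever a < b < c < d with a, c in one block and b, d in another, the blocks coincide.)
C_6 = 132

These noncrossing partitions are counted by the Catalan number C_n = (1/(n + 1)) · C(2n, n). For n = 6: C_6 = (1/7) · C(12, 6) = 924/7 = 132.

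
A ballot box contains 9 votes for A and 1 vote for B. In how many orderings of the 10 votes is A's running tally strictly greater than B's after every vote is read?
Strict-lead orderings = 8

Total orderings of the 10 votes with 9 for A: C(10, 9) = 10. By the Bertrand ballot formula (Cycle Lemma / reflection principle), the number of orderings in which A is strictly ahead of B throughout is (p − q)/(p + q) · C(p + q, p) = (9 − 1)/(9 + 1) · 10 = 8.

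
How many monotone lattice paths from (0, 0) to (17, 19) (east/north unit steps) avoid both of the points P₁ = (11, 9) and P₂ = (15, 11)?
Number of paths = 7018168720

Inclusion–exclusion. Total paths: C(36, 17) = 8597496600. Through P₁: C(20, 11)·C(16, 6) = 1345023680. Through P₂: C(26, 15)·C(10, 2) = 347677200. Since P₁ is strictly southwest of P₂, a monotone path through both must visit P₁ then P₂; paths through both = C(20, 11)·C(6, 4)·C(10, 2) = 113373000. Avoid both = 8597496600 − 1345023680 − 347677200 + 113373000 = 7018168720.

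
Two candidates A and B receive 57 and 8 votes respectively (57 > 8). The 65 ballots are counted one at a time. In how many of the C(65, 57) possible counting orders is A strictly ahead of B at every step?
Strict-lead orderings = 3804949176

Total orderings of the 65 votes with 57 for A: C(65, 57) = 5047381560. By the Bertrand ballot formula (Cycle Lemma / reflection principle), the number of orderings in which A is strictly ahead of B throughout is (p − q)/(p + q) · C(p + q, p) = (57 − 8)/(57 + 8) · 5047381560 = 3804949176.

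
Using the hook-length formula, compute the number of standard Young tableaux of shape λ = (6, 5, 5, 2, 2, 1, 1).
# SYT of shape (6, 5, 5, 2, 2, 1, 1) = 1991669680

Hook-length formula: f^λ = n! / Π hook(c), product over all cells c of the Young diagram. For λ = (6, 5, 5, 2, 2, 1, 1), n = 22 boxes. Hook lengths by row (left-to-right, top-to-bottom): [12, 9, 6, 5, 4, 1]; [10, 7, 4, 3, 2]; [9, 6, 3, 2, 1]; [5, 2]; [4, 1]; [2]; [1]. Product of hooks = 564350976000. So f^λ = 22! / 564350976000 = 1124000727777607680000 / 564350976000 = 1991669680.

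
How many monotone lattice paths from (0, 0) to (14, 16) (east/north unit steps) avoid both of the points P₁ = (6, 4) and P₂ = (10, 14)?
Number of paths = 92703285

Inclusion–exclusion. Total paths: C(30, 14) = 145422675. Through P₁: C(10, 6)·C(20, 8) = 26453700. Through P₂: C(24, 10)·C(6, 4) = 29418840. Since P₁ is strictly southwest of P₂, a monotone path through both must visit P₁ then P₂; paths through both = C(10, 6)·C(14, 4)·C(6, 4) = 3153150. Avoid both = 145422675 − 26453700 − 29418840 + 3153150 = 92703285.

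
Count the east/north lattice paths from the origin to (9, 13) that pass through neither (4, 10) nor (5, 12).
Number of paths = 425439

Inclusion–exclusion. Total paths: C(22, 9) = 497420. Through P₁: C(14, 4)·C(8, 5) = 56056. Through P₂: C(17, 5)·C(5, 4) = 30940. Since P₁ is strictly southwest of P₂, a monotone path through both must visit P₁ then P₂; paths through both = C(14, 4)·C(3, 1)·C(5, 4) = 15015. Avoid both = 497420 − 56056 − 30940 + 15015 = 425439.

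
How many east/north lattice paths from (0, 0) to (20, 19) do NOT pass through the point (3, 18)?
Number of paths = 68923240470

Total paths from (0, 0) to (20, 19): C(39, 20) = 68923264410. Paths through (3, 18): (paths (0, 0) → (3, 18)) × (paths (3, 18) → (20, 19)) = C(21, 3) · C(18, 17) = 1330 · 18 = 23940. Avoidance count = 68923264410 − 23940 = 68923240470.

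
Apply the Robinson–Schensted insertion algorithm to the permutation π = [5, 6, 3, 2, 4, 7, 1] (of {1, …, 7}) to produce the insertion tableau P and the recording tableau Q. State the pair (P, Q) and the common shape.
P = [1, 4, 7] / [2, 6] / [3] / [5];  Q = [1, 2, 6] / [3, 5] / [4] / [7];  common shape = (3, 2, 1, 1)

Row-insert the values π_1, π_2, … into P one at a time, bumping the leftmost entry strictly greater than the inserted value down to the next row. The recording tableau Q records, in position (i, j), the step at which that cell was added to P.
  Insert 5 (step 1): P = [5];  Q = [1]
  Insert 6 (step 2): P = [5, 6];  Q = [1, 2]
  Insert 3 (step 3): P = [3, 6] / [5];  Q = [1, 2] / [3]
  Insert 2 (step 4): P = [2, 6] / [3] / [5];  Q = [1, 2] / [3] / [4]
  Insert 4 (step 5): P = [2, 4] / [3, 6] / [5];  Q = [1, 2] / [3, 5] / [4]
  Insert 7 (step 6): P = [2, 4, 7] / [3, 6] / [5];  Q = [1, 2, 6] / [3, 5] / [4]
  Insert 1 (step 7): P = [1, 4, 7] / [2, 6] / [3] / [5];  Q = [1, 2, 6] / [3, 5] / [4] / [7]
Final shape: (3, 2, 1, 1).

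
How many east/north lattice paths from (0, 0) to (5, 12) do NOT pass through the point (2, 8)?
Number of paths = 4613

Total paths from (0, 0) to (5, 12): C(17, 5) = 6188. Paths through (2, 8): (paths (0, 0) → (2, 8)) × (paths (2, 8) → (5, 12)) = C(10, 2) · C(7, 3) = 45 · 35 = 1575. Avoidance count = 6188 − 1575 = 4613.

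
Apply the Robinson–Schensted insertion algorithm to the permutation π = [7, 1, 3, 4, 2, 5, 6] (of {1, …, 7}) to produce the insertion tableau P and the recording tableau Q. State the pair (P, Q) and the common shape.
P = [1, 2, 4, 5, 6] / [3] / [7];  Q = [1, 3, 4, 6, 7] / [2] / [5];  common shape = (5, 1, 1)

Row-insert the values π_1, π_2, … into P one at a time, bumping the leftmost entry strictly greater than the inserted value down to the next row. The recording tableau Q records, in position (i, j), the step at which that cell was added to P.
  Insert 7 (step 1): P = [7];  Q = [1]
  Insert 1 (step 2): P = [1] / [7];  Q = [1] / [2]
  Insert 3 (step 3): P = [1, 3] / [7];  Q = [1, 3] / [2]
  Insert 4 (step 4): P = [1, 3, 4] / [7];  Q = [1, 3, 4] / [2]
  Insert 2 (step 5): P = [1, 2, 4] / [3] / [7];  Q = [1, 3, 4] / [2] / [5]
  Insert 5 (step 6): P = [1, 2, 4, 5] / [3] / [7];  Q = [1, 3, 4, 6] / [2] / [5]
  Insert 6 (step 7): P = [1, 2, 4, 5, 6] / [3] / [7];  Q = [1, 3, 4, 6, 7] / [2] / [5]
Final shape: (5, 1, 1).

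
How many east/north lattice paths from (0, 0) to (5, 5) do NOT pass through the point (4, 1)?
Number of paths = 227

Total paths from (0, 0) to (5, 5): C(10, 5) = 252. Paths through (4, 1): (paths (0, 0) → (4, 1)) × (paths (4, 1) → (5, 5)) = C(5, 4) · C(5, 1) = 5 · 5 = 25. Avoidance count = 252 − 25 = 227.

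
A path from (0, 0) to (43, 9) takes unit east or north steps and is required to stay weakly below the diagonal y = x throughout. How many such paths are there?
Number of paths = 2926537250

By the reflection principle (André's argument), the number of monotone paths to (43, 9) with n ≤ m that never go above y = x is C(52, 43) − C(52, 44) = 3679075400 − 752538150 = 2926537250.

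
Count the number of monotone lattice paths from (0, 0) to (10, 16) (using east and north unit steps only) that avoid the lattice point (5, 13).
Number of paths = 4831927

Total paths from (0, 0) to (10, 16): C(26, 10) = 5311735. Paths through (5, 13): (paths (0, 0) → (5, 13)) × (paths (5, 13) → (10, 16)) = C(18, 5) · C(8, 5) = 8568 · 56 = 479808. Avoidance count = 5311735 − 479808 = 4831927.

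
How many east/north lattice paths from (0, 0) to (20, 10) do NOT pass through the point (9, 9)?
Number of paths = 29461575

Total paths from (0, 0) to (20, 10): C(30, 20) = 30045015. Paths through (9, 9): (paths (0, 0) → (9, 9)) × (paths (9, 9) → (20, 10)) = C(18, 9) · C(12, 11) = 48620 · 12 = 583440. Avoidance count = 30045015 − 583440 = 29461575.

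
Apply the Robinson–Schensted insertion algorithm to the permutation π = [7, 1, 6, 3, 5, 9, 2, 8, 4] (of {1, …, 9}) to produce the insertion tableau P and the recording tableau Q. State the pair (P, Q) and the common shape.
P = [1, 2, 4, 8] / [3, 5] / [6, 9] / [7];  Q = [1, 3, 5, 6] / [2, 8] / [4, 9] / [7];  common shape = (4, 2, 2, 1)

Row-insert the values π_1, π_2, … into P one at a time, bumping the leftmost entry strictly greater than the inserted value down to the next row. The recording tableau Q records, in position (i, j), the step at which that cell was added to P.
  Insert 7 (step 1): P = [7];  Q = [1]
  Insert 1 (step 2): P = [1] / [7];  Q = [1] / [2]
  Insert 6 (step 3): P = [1, 6] / [7];  Q = [1, 3] / [2]
  Insert 3 (step 4): P = [1, 3] / [6] / [7];  Q = [1, 3] / [2] / [4]
  Insert 5 (step 5): P = [1, 3, 5] / [6] / [7];  Q = [1, 3, 5] / [2] / [4]
  Insert 9 (step 6): P = [1, 3, 5, 9] / [6] / [7];  Q = [1, 3, 5, 6] / [2] / [4]
  Insert 2 (step 7): P = [1, 2, 5, 9] / [3] / [6] / [7];  Q = [1, 3, 5, 6] / [2] / [4] / [7]
  Insert 8 (step 8): P = [1, 2, 5, 8] / [3, 9] / [6] / [7];  Q = [1, 3, 5, 6] / [2, 8] / [4] / [7]
  Insert 4 (step 9): P = [1, 2, 4, 8] / [3, 5] / [6, 9] / [7];  Q = [1, 3, 5, 6] / [2, 8] / [4, 9] / [7]
Final shape: (4, 2, 2, 1).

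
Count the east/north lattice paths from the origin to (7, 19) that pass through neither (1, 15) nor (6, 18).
Number of paths = 387040

Inclusion–exclusion. Total paths: C(26, 7) = 657800. Through P₁: C(16, 1)·C(10, 6) = 3360. Through P₂: C(24, 6)·C(2, 1) = 269192. Since P₁ is strictly southwest of P₂, a monotone path through both must visit P₁ then P₂; paths through both = C(16, 1)·C(8, 5)·C(2, 1) = 1792. Avoid both = 657800 − 3360 − 269192 + 1792 = 387040.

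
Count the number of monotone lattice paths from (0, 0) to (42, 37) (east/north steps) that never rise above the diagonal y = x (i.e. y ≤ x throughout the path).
Number of paths = 6455136672182327749620

By the reflection principle (André's argument), the number of monotone paths to (42, 37) with n ≤ m that never go above y = x is C(79, 42) − C(79, 43) = 46261812817306682205610 − 39806676145124354455990 = 6455136672182327749620.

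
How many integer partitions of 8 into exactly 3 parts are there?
p(8, 3 parts) = 5

Partitions of n into exactly k parts ↔ partitions of n − k into at most k parts (subtract 1 from each part). For n = 8, k = 3, the partitions are: 6+1+1, 5+2+1, 4+3+1, 4+2+2, 3+3+2. Count = 5.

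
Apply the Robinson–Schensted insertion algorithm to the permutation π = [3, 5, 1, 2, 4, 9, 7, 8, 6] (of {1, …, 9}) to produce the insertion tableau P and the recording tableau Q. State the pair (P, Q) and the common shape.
P = [1, 2, 4, 6, 8] / [3, 5, 7] / [9];  Q = [1, 2, 5, 6, 8] / [3, 4, 7] / [9];  common shape = (5, 3, 1)

Row-insert the values π_1, π_2, … into P one at a time, bumping the leftmost entry strictly greater than the inserted value down to the next row. The recording tableau Q records, in position (i, j), the step at which that cell was added to P.
  Insert 3 (step 1): P = [3];  Q = [1]
  Insert 5 (step 2): P = [3, 5];  Q = [1, 2]
  Insert 1 (step 3): P = [1, 5] / [3];  Q = [1, 2] / [3]
  Insert 2 (step 4): P = [1, 2] / [3, 5];  Q = [1, 2] / [3, 4]
  Insert 4 (step 5): P = [1, 2, 4] / [3, 5];  Q = [1, 2, 5] / [3, 4]
  Insert 9 (step 6): P = [1, 2, 4, 9] / [3, 5];  Q = [1, 2, 5, 6] / [3, 4]
  Insert 7 (step 7): P = [1, 2, 4, 7] / [3, 5, 9];  Q = [1, 2, 5, 6] / [3, 4, 7]
  Insert 8 (step 8): P = [1, 2, 4, 7, 8] / [3, 5, 9];  Q = [1, 2, 5, 6, 8] / [3, 4, 7]
  Insert 6 (step 9): P = [1, 2, 4, 6, 8] / [3, 5, 7] / [9];  Q = [1, 2, 5, 6, 8] / [3, 4, 7] / [9]
Final shape: (5, 3, 1).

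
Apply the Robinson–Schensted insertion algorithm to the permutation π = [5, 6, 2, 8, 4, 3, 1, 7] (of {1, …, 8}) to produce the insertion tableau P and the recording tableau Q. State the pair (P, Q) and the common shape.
P = [1, 3, 7] / [2, 6, 8] / [4] / [5];  Q = [1, 2, 4] / [3, 5, 8] / [6] / [7];  common shape = (3, 3, 1, 1)

Row-insert the values π_1, π_2, … into P one at a time, bumping the leftmost entry strictly greater than the inserted value down to the next row. The recording tableau Q records, in position (i, j), the step at which that cell was added to P.
  Insert 5 (step 1): P = [5];  Q = [1]
  Insert 6 (step 2): P = [5, 6];  Q = [1, 2]
  Insert 2 (step 3): P = [2, 6] / [5];  Q = [1, 2] / [3]
  Insert 8 (step 4): P = [2, 6, 8] / [5];  Q = [1, 2, 4] / [3]
  Insert 4 (step 5): P = [2, 4, 8] / [5, 6];  Q = [1, 2, 4] / [3, 5]
  Insert 3 (step 6): P = [2, 3, 8] / [4, 6] / [5];  Q = [1, 2, 4] / [3, 5] / [6]
  Insert 1 (step 7): P = [1, 3, 8] / [2, 6] / [4] / [5];  Q = [1, 2, 4] / [3, 5] / [6] / [7]
  Insert 7 (step 8): P = [1, 3, 7] / [2, 6, 8] / [4] / [5];  Q = [1, 2, 4] / [3, 5, 8] / [6] / [7]
Final shape: (3, 3, 1, 1).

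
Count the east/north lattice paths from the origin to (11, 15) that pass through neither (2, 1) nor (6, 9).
Number of paths = 3648350

Inclusion–exclusion. Total paths: C(26, 11) = 7726160. Through P₁: C(3, 2)·C(23, 9) = 2451570. Through P₂: C(15, 6)·C(11, 5) = 2312310. Since P₁ is strictly southwest of P₂, a monotone path through both must visit P₁ then P₂; paths through both = C(3, 2)·C(12, 4)·C(11, 5) = 686070. Avoid both = 7726160 − 2451570 − 2312310 + 686070 = 3648350.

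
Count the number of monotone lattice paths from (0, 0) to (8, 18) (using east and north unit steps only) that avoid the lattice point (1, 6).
Number of paths = 1209559

Total paths from (0, 0) to (8, 18): C(26, 8) = 1562275. Paths through (1, 6): (paths (0, 0) → (1, 6)) × (paths (1, 6) → (8, 18)) = C(7, 1) · C(19, 7) = 7 · 50388 = 352716. Avoidance count = 1562275 − 352716 = 1209559.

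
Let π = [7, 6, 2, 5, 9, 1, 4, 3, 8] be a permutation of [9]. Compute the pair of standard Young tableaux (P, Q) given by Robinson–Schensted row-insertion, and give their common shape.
P = [1, 3, 8] / [2, 4, 9] / [5] / [6] / [7];  Q = [1, 4, 5] / [2, 7, 9] / [3] / [6] / [8];  common shape = (3, 3, 1, 1, 1)

Row-insert the values π_1, π_2, … into P one at a time, bumping the leftmost entry strictly greater than the inserted value down to the next row. The recording tableau Q records, in position (i, j), the step at which that cell was added to P.
  Insert 7 (step 1): P = [7];  Q = [1]
  Insert 6 (step 2): P = [6] / [7];  Q = [1] / [2]
  Insert 2 (step 3): P = [2] / [6] / [7];  Q = [1] / [2] / [3]
  Insert 5 (step 4): P = [2, 5] / [6] / [7];  Q = [1, 4] / [2] / [3]
  Insert 9 (step 5): P = [2, 5, 9] / [6] / [7];  Q = [1, 4, 5] / [2] / [3]
  Insert 1 (step 6): P = [1, 5, 9] / [2] / [6] / [7];  Q = [1, 4, 5] / [2] / [3] / [6]
  Insert 4 (step 7): P = [1, 4, 9] / [2, 5] / [6] / [7];  Q = [1, 4, 5] / [2, 7] / [3] / [6]
  Insert 3 (step 8): P = [1, 3, 9] / [2, 4] / [5] / [6] / [7];  Q = [1, 4, 5] / [2, 7] / [3] / [6] / [8]
  Insert 8 (step 9): P = [1, 3, 8] / [2, 4, 9] / [5] / [6] / [7];  Q = [1, 4, 5] / [2, 7, 9] / [3] / [6] / [8]
Final shape: (3, 3, 1, 1, 1).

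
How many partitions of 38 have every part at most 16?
p(38, parts ≤ 16) = 22518

Use the recurrence p(n, m) = p(n, m−1) + p(n−m, m): either the largest part is < m (count p(n, m−1)) or the largest part is exactly m (remove one copy of m, count p(n−m, m)). With p(0, ·) = 1 this gives p(38, parts ≤ 16) = 22518. (By conjugating Young diagrams, this also counts partitions of 38 into at most 16 parts.)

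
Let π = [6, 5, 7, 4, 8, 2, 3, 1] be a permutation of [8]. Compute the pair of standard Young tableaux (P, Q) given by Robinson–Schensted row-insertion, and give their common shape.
P = [1, 3, 8] / [2, 7] / [4] / [5] / [6];  Q = [1, 3, 5] / [2, 7] / [4] / [6] / [8];  common shape = (3, 2, 1, 1, 1)

Row-insert the values π_1, π_2, … into P one at a time, bumping the leftmost entry strictly greater than the inserted value down to the next row. The recording tableau Q records, in position (i, j), the step at which that cell was added to P.
  Insert 6 (step 1): P = [6];  Q = [1]
  Insert 5 (step 2): P = [5] / [6];  Q = [1] / [2]
  Insert 7 (step 3): P = [5, 7] / [6];  Q = [1, 3] / [2]
  Insert 4 (step 4): P = [4, 7] / [5] / [6];  Q = [1, 3] / [2] / [4]
  Insert 8 (step 5): P = [4, 7, 8] / [5] / [6];  Q = [1, 3, 5] / [2] / [4]
  Insert 2 (step 6): P = [2, 7, 8] / [4] / [5] / [6];  Q = [1, 3, 5] / [2] / [4] / [6]
  Insert 3 (step 7): P = [2, 3, 8] / [4, 7] / [5] / [6];  Q = [1, 3, 5] / [2, 7] / [4] / [6]
  Insert 1 (step 8): P = [1, 3, 8] / [2, 7] / [4] / [5] / [6];  Q = [1, 3, 5] / [2, 7] / [4] / [6] / [8]
Final shape: (3, 2, 1, 1, 1).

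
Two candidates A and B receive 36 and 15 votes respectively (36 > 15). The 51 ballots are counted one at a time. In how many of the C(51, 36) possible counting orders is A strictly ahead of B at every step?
Strict-lead orderings = 1312983918820

Total orderings of the 51 votes with 36 for A: C(51, 36) = 3188675231420. By the Bertrand ballot formula (Cycle Lemma / reflection principle), the number of orderings in which A is strictly ahead of B throughout is (p − q)/(p + q) · C(p + q, p) = (36 − 15)/(36 + 15) · 3188675231420 = 1312983918820.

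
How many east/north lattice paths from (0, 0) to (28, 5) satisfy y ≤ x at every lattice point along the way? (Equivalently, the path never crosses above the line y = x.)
Number of paths = 196416

By the reflection principle (André's argument), the number of monotone paths to (28, 5) with n ≤ m that never go above y = x is C(33, 28) − C(33, 29) = 237336 − 40920 = 196416.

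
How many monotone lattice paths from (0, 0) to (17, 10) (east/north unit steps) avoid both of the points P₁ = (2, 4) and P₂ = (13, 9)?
Number of paths = 5462825

Inclusion–exclusion. Total paths: C(27, 17) = 8436285. Through P₁: C(6, 2)·C(21, 15) = 813960. Through P₂: C(22, 13)·C(5, 4) = 2487100. Since P₁ is strictly southwest of P₂, a monotone path through both must visit P₁ then P₂; paths through both = C(6, 2)·C(16, 11)·C(5, 4) = 327600. Avoid both = 8436285 − 813960 − 2487100 + 327600 = 5462825.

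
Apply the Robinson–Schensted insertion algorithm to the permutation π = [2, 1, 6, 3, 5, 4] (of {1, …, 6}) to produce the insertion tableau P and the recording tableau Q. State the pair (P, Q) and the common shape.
P = [1, 3, 4] / [2, 5] / [6];  Q = [1, 3, 5] / [2, 4] / [6];  common shape = (3, 2, 1)

Row-insert the values π_1, π_2, … into P one at a time, bumping the leftmost entry strictly greater than the inserted value down to the next row. The recording tableau Q records, in position (i, j), the step at which that cell was added to P.
  Insert 2 (step 1): P = [2];  Q = [1]
  Insert 1 (step 2): P = [1] / [2];  Q = [1] / [2]
  Insert 6 (step 3): P = [1, 6] / [2];  Q = [1, 3] / [2]
  Insert 3 (step 4): P = [1, 3] / [2, 6];  Q = [1, 3] / [2, 4]
  Insert 5 (step 5): P = [1, 3, 5] / [2, 6];  Q = [1, 3, 5] / [2, 4]
  Insert 4 (step 6): P = [1, 3, 4] / [2, 5] / [6];  Q = [1, 3, 5] / [2, 4] / [6]
Final shape: (3, 2, 1).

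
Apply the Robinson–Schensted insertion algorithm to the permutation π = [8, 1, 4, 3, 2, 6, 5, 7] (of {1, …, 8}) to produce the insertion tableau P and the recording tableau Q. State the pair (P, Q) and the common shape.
P = [1, 2, 5, 7] / [3, 6] / [4] / [8];  Q = [1, 3, 6, 8] / [2, 7] / [4] / [5];  common shape = (4, 2, 1, 1)

Row-insert the values π_1, π_2, … into P one at a time, bumping the leftmost entry strictly greater than the inserted value down to the next row. The recording tableau Q records, in position (i, j), the step at which that cell was added to P.
  Insert 8 (step 1): P = [8];  Q = [1]
  Insert 1 (step 2): P = [1] / [8];  Q = [1] / [2]
  Insert 4 (step 3): P = [1, 4] / [8];  Q = [1, 3] / [2]
  Insert 3 (step 4): P = [1, 3] / [4] / [8];  Q = [1, 3] / [2] / [4]
  Insert 2 (step 5): P = [1, 2] / [3] / [4] / [8];  Q = [1, 3] / [2] / [4] / [5]
  Insert 6 (step 6): P = [1, 2, 6] / [3] / [4] / [8];  Q = [1, 3, 6] / [2] / [4] / [5]
  Insert 5 (step 7): P = [1, 2, 5] / [3, 6] / [4] / [8];  Q = [1, 3, 6] / [2, 7] / [4] / [5]
  Insert 7 (step 8): P = [1, 2, 5, 7] / [3, 6] / [4] / [8];  Q = [1, 3, 6, 8] / [2, 7] / [4] / [5]
Final shape: (4, 2, 1, 1).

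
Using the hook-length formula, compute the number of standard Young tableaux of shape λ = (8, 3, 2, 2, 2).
# SYT of shape (8, 3, 2, 2, 2) = 742560

Hook-length formula: f^λ = n! / Π hook(c), product over all cells c of the Young diagram. For λ = (8, 3, 2, 2, 2), n = 17 boxes. Hook lengths by row (left-to-right, top-to-bottom): [12, 11, 7, 5, 4, 3, 2, 1]; [6, 5, 1]; [4, 3]; [3, 2]; [2, 1]. Product of hooks = 479001600. So f^λ = 17! / 479001600 = 355687428096000 / 479001600 = 742560.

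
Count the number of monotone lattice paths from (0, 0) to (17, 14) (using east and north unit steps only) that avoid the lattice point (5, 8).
Number of paths = 241290657

Total paths from (0, 0) to (17, 14): C(31, 17) = 265182525. Paths through (5, 8): (paths (0, 0) → (5, 8)) × (paths (5, 8) → (17, 14)) = C(13, 5) · C(18, 12) = 1287 · 18564 = 23891868. Avoidance count = 265182525 − 23891868 = 241290657.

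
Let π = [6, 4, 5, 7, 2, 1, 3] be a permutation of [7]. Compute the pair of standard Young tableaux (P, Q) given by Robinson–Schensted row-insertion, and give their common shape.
P = [1, 3, 7] / [2, 5] / [4] / [6];  Q = [1, 3, 4] / [2, 7] / [5] / [6];  common shape = (3, 2, 1, 1)

Row-insert the values π_1, π_2, … into P one at a time, bumping the leftmost entry strictly greater than the inserted value down to the next row. The recording tableau Q records, in position (i, j), the step at which that cell was added to P.
  Insert 6 (step 1): P = [6];  Q = [1]
  Insert 4 (step 2): P = [4] / [6];  Q = [1] / [2]
  Insert 5 (step 3): P = [4, 5] / [6];  Q = [1, 3] / [2]
  Insert 7 (step 4): P = [4, 5, 7] / [6];  Q = [1, 3, 4] / [2]
  Insert 2 (step 5): P = [2, 5, 7] / [4] / [6];  Q = [1, 3, 4] / [2] / [5]
  Insert 1 (step 6): P = [1, 5, 7] / [2] / [4] / [6];  Q = [1, 3, 4] / [2] / [5] / [6]
  Insert 3 (step 7): P = [1, 3, 7] / [2, 5] / [4] / [6];  Q = [1, 3, 4] / [2, 7] / [5] / [6]
Final shape: (3, 2, 1, 1).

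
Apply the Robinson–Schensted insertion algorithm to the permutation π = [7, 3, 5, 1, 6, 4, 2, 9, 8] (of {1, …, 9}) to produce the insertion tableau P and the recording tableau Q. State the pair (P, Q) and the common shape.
P = [1, 2, 6, 8] / [3, 4, 9] / [5] / [7];  Q = [1, 3, 5, 8] / [2, 6, 9] / [4] / [7];  common shape = (4, 3, 1, 1)

Row-insert the values π_1, π_2, … into P one at a time, bumping the leftmost entry strictly greater than the inserted value down to the next row. The recording tableau Q records, in position (i, j), the step at which that cell was added to P.
  Insert 7 (step 1): P = [7];  Q = [1]
  Insert 3 (step 2): P = [3] / [7];  Q = [1] / [2]
  Insert 5 (step 3): P = [3, 5] / [7];  Q = [1, 3] / [2]
  Insert 1 (step 4): P = [1, 5] / [3] / [7];  Q = [1, 3] / [2] / [4]
  Insert 6 (step 5): P = [1, 5, 6] / [3] / [7];  Q = [1, 3, 5] / [2] / [4]
  Insert 4 (step 6): P = [1, 4, 6] / [3, 5] / [7];  Q = [1, 3, 5] / [2, 6] / [4]
  Insert 2 (step 7): P = [1, 2, 6] / [3, 4] / [5] / [7];  Q = [1, 3, 5] / [2, 6] / [4] / [7]
  Insert 9 (step 8): P = [1, 2, 6, 9] / [3, 4] / [5] / [7];  Q = [1, 3, 5, 8] / [2, 6] / [4] / [7]
  Insert 8 (step 9): P = [1, 2, 6, 8] / [3, 4, 9] / [5] / [7];  Q = [1, 3, 5, 8] / [2, 6, 9] / [4] / [7]
Final shape: (4, 3, 1, 1).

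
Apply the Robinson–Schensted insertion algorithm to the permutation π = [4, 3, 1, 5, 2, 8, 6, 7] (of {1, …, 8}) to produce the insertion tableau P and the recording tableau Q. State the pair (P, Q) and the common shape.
P = [1, 2, 6, 7] / [3, 5, 8] / [4];  Q = [1, 4, 6, 8] / [2, 5, 7] / [3];  common shape = (4, 3, 1)

Row-insert the values π_1, π_2, … into P one at a time, bumping the leftmost entry strictly greater than the inserted value down to the next row. The recording tableau Q records, in position (i, j), the step at which that cell was added to P.
  Insert 4 (step 1): P = [4];  Q = [1]
  Insert 3 (step 2): P = [3] / [4];  Q = [1] / [2]
  Insert 1 (step 3): P = [1] / [3] / [4];  Q = [1] / [2] / [3]
  Insert 5 (step 4): P = [1, 5] / [3] / [4];  Q = [1, 4] / [2] / [3]
  Insert 2 (step 5): P = [1, 2] / [3, 5] / [4];  Q = [1, 4] / [2, 5] / [3]
  Insert 8 (step 6): P = [1, 2, 8] / [3, 5] / [4];  Q = [1, 4, 6] / [2, 5] / [3]
  Insert 6 (step 7): P = [1, 2, 6] / [3, 5, 8] / [4];  Q = [1, 4, 6] / [2, 5, 7] / [3]
  Insert 7 (step 8): P = [1, 2, 6, 7] / [3, 5, 8] / [4];  Q = [1, 4, 6, 8] / [2, 5, 7] / [3]
Final shape: (4, 3, 1).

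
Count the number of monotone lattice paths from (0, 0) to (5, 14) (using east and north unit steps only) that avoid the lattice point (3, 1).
Number of paths = 11208

Total paths from (0, 0) to (5, 14): C(19, 5) = 11628. Paths through (3, 1): (paths (0, 0) → (3, 1)) × (paths (3, 1) → (5, 14)) = C(4, 3) · C(15, 2) = 4 · 105 = 420. Avoidance count = 11628 − 420 = 11208.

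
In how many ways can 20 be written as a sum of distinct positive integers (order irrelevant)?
q(20) = 64

A partition into distinct parts is a strictly decreasing sequence summing to n. The recurrence d(n, m) = d(n, m−1) + d(n−m, m−1) (use part m at most once) with q(n) = d(n, n) gives q(20) = 64. (Euler's theorem: # distinct-part partitions = # odd-part partitions.)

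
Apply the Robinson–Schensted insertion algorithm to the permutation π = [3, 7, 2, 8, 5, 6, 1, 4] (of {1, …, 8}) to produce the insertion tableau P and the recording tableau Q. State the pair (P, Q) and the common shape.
P = [1, 4, 6] / [2, 5, 8] / [3, 7];  Q = [1, 2, 4] / [3, 5, 6] / [7, 8];  common shape = (3, 3, 2)

Row-insert the values π_1, π_2, … into P one at a time, bumping the leftmost entry strictly greater than the inserted value down to the next row. The recording tableau Q records, in position (i, j), the step at which that cell was added to P.
  Insert 3 (step 1): P = [3];  Q = [1]
  Insert 7 (step 2): P = [3, 7];  Q = [1, 2]
  Insert 2 (step 3): P = [2, 7] / [3];  Q = [1, 2] / [3]
  Insert 8 (step 4): P = [2, 7, 8] / [3];  Q = [1, 2, 4] / [3]
  Insert 5 (step 5): P = [2, 5, 8] / [3, 7];  Q = [1, 2, 4] / [3, 5]
  Insert 6 (step 6): P = [2, 5, 6] / [3, 7, 8];  Q = [1, 2, 4] / [3, 5, 6]
  Insert 1 (step 7): P = [1, 5, 6] / [2, 7, 8] / [3];  Q = [1, 2, 4] / [3, 5, 6] / [7]
  Insert 4 (step 8): P = [1, 4, 6] / [2, 5, 8] / [3, 7];  Q = [1, 2, 4] / [3, 5, 6] / [7, 8]
Final shape: (3, 3, 2).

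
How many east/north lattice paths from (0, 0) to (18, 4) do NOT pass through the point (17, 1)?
Number of paths = 7243

Total paths from (0, 0) to (18, 4): C(22, 18) = 7315. Paths through (17, 1): (paths (0, 0) → (17, 1)) × (paths (17, 1) → (18, 4)) = C(18, 17) · C(4, 1) = 18 · 4 = 72. Avoidance count = 7315 − 72 = 7243.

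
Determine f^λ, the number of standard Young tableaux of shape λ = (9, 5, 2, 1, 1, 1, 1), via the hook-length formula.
# SYT of shape (9, 5, 2, 1, 1, 1, 1) = 46558512

Hook-length formula: f^λ = n! / Π hook(c), product over all cells c of the Young diagram. For λ = (9, 5, 2, 1, 1, 1, 1), n = 20 boxes. Hook lengths by row (left-to-right, top-to-bottom): [15, 10, 8, 7, 6, 4, 3, 2, 1]; [10, 5, 3, 2, 1]; [6, 1]; [4]; [3]; [2]; [1]. Product of hooks = 52254720000. So f^λ = 20! / 52254720000 = 2432902008176640000 / 52254720000 = 46558512.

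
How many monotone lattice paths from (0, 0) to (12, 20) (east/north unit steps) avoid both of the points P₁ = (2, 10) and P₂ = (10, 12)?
Number of paths = 184633524

Inclusion–exclusion. Total paths: C(32, 12) = 225792840. Through P₁: C(12, 2)·C(20, 10) = 12193896. Through P₂: C(22, 10)·C(10, 2) = 29099070. Since P₁ is strictly southwest of P₂, a monotone path through both must visit P₁ then P₂; paths through both = C(12, 2)·C(10, 8)·C(10, 2) = 133650. Avoid both = 225792840 − 12193896 − 29099070 + 133650 = 184633524.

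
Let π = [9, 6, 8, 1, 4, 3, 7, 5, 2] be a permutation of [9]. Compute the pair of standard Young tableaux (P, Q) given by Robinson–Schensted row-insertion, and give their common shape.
P = [1, 2, 5] / [3, 7] / [4, 8] / [6] / [9];  Q = [1, 3, 7] / [2, 5] / [4, 8] / [6] / [9];  common shape = (3, 2, 2, 1, 1)

Row-insert the values π_1, π_2, … into P one at a time, bumping the leftmost entry strictly greater than the inserted value down to the next row. The recording tableau Q records, in position (i, j), the step at which that cell was added to P.
  Insert 9 (step 1): P = [9];  Q = [1]
  Insert 6 (step 2): P = [6] / [9];  Q = [1] / [2]
  Insert 8 (step 3): P = [6, 8] / [9];  Q = [1, 3] / [2]
  Insert 1 (step 4): P = [1, 8] / [6] / [9];  Q = [1, 3] / [2] / [4]
  Insert 4 (step 5): P = [1, 4] / [6, 8] / [9];  Q = [1, 3] / [2, 5] / [4]
  Insert 3 (step 6): P = [1, 3] / [4, 8] / [6] / [9];  Q = [1, 3] / [2, 5] / [4] / [6]
  Insert 7 (step 7): P = [1, 3, 7] / [4, 8] / [6] / [9];  Q = [1, 3, 7] / [2, 5] / [4] / [6]
  Insert 5 (step 8): P = [1, 3, 5] / [4, 7] / [6, 8] / [9];  Q = [1, 3, 7] / [2, 5] / [4, 8] / [6]
  Insert 2 (step 9): P = [1, 2, 5] / [3, 7] / [4, 8] / [6] / [9];  Q = [1, 3, 7] / [2, 5] / [4, 8] / [6] / [9]
Final shape: (3, 2, 2, 1, 1).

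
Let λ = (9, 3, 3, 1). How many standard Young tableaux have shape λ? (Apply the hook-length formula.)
# SYT of shape (9, 3, 3, 1) = 112112

Hook-length formula: f^λ = n! / Π hook(c), product over all cells c of the Young diagram. For λ = (9, 3, 3, 1), n = 16 boxes. Hook lengths by row (left-to-right, top-to-bottom): [12, 10, 9, 6, 5, 4, 3, 2, 1]; [5, 3, 2]; [4, 2, 1]; [1]. Product of hooks = 186624000. So f^λ = 16! / 186624000 = 20922789888000 / 186624000 = 112112.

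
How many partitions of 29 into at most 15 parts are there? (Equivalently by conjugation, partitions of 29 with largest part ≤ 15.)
p(29, parts ≤ 15) = 4192

Use the recurrence p(n, m) = p(n, m−1) + p(n−m, m): either the largest part is < m (count p(n, m−1)) or the largest part is exactly m (remove one copy of m, count p(n−m, m)). With p(0, ·) = 1 this gives p(29, parts ≤ 15) = 4192. (By conjugating Young diagrams, this also counts partitions of 29 into at most 15 parts.)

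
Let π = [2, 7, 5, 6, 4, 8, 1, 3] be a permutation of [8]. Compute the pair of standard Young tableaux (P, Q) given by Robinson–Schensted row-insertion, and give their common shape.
P = [1, 3, 6, 8] / [2, 4] / [5] / [7];  Q = [1, 2, 4, 6] / [3, 8] / [5] / [7];  common shape = (4, 2, 1, 1)

Row-insert the values π_1, π_2, … into P one at a time, bumping the leftmost entry strictly greater than the inserted value down to the next row. The recording tableau Q records, in position (i, j), the step at which that cell was added to P.
  Insert 2 (step 1): P = [2];  Q = [1]
  Insert 7 (step 2): P = [2, 7];  Q = [1, 2]
  Insert 5 (step 3): P = [2, 5] / [7];  Q = [1, 2] / [3]
  Insert 6 (step 4): P = [2, 5, 6] / [7];  Q = [1, 2, 4] / [3]
  Insert 4 (step 5): P = [2, 4, 6] / [5] / [7];  Q = [1, 2, 4] / [3] / [5]
  Insert 8 (step 6): P = [2, 4, 6, 8] / [5] / [7];  Q = [1, 2, 4, 6] / [3] / [5]
  Insert 1 (step 7): P = [1, 4, 6, 8] / [2] / [5] / [7];  Q = [1, 2, 4, 6] / [3] / [5] / [7]
  Insert 3 (step 8): P = [1, 3, 6, 8] / [2, 4] / [5] / [7];  Q = [1, 2, 4, 6] / [3, 8] / [5] / [7]
Final shape: (4, 2, 1, 1).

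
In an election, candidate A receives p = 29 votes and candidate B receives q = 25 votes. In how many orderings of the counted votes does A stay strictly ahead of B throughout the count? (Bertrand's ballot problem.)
Strict-lead orderings = 124680849918352

Total orderings of the 54 votes with 29 for A: C(54, 29) = 1683191473897752. By the Bertrand ballot formula (Cycle Lemma / reflection principle), the number of orderings in which A is strictly ahead of B throughout is (p − q)/(p + q) · C(p + q, p) = (29 − 25)/(29 + 25) · 1683191473897752 = 124680849918352.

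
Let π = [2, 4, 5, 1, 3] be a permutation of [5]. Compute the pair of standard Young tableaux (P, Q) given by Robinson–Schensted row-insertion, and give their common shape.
P = [1, 3, 5] / [2, 4];  Q = [1, 2, 3] / [4, 5];  common shape = (3, 2)

Row-insert the values π_1, π_2, … into P one at a time, bumping the leftmost entry strictly greater than the inserted value down to the next row. The recording tableau Q records, in position (i, j), the step at which that cell was added to P.
  Insert 2 (step 1): P = [2];  Q = [1]
  Insert 4 (step 2): P = [2, 4];  Q = [1, 2]
  Insert 5 (step 3): P = [2, 4, 5];  Q = [1, 2, 3]
  Insert 1 (step 4): P = [1, 4, 5] / [2];  Q = [1, 2, 3] / [4]
  Insert 3 (step 5): P = [1, 3, 5] / [2, 4];  Q = [1, 2, 3] / [4, 5]
Final shape: (3, 2).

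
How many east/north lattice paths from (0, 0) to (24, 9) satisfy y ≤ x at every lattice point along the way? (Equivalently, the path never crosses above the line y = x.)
Number of paths = 24682944

By the reflection principle (André's argument), the number of monotone paths to (24, 9) with n ≤ m that never go above y = x is C(33, 24) − C(33, 25) = 38567100 − 13884156 = 24682944.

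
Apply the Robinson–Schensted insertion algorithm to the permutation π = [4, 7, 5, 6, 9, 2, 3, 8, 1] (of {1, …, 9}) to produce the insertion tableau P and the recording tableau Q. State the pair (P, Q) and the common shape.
P = [1, 3, 6, 8] / [2, 5, 9] / [4] / [7];  Q = [1, 2, 4, 5] / [3, 7, 8] / [6] / [9];  common shape = (4, 3, 1, 1)

Row-insert the values π_1, π_2, … into P one at a time, bumping the leftmost entry strictly greater than the inserted value down to the next row. The recording tableau Q records, in position (i, j), the step at which that cell was added to P.
  Insert 4 (step 1): P = [4];  Q = [1]
  Insert 7 (step 2): P = [4, 7];  Q = [1, 2]
  Insert 5 (step 3): P = [4, 5] / [7];  Q = [1, 2] / [3]
  Insert 6 (step 4): P = [4, 5, 6] / [7];  Q = [1, 2, 4] / [3]
  Insert 9 (step 5): P = [4, 5, 6, 9] / [7];  Q = [1, 2, 4, 5] / [3]
  Insert 2 (step 6): P = [2, 5, 6, 9] / [4] / [7];  Q = [1, 2, 4, 5] / [3] / [6]
  Insert 3 (step 7): P = [2, 3, 6, 9] / [4, 5] / [7];  Q = [1, 2, 4, 5] / [3, 7] / [6]
  Insert 8 (step 8): P = [2, 3, 6, 8] / [4, 5, 9] / [7];  Q = [1, 2, 4, 5] / [3, 7, 8] / [6]
  Insert 1 (step 9): P = [1, 3, 6, 8] / [2, 5, 9] / [4] / [7];  Q = [1, 2, 4, 5] / [3, 7, 8] / [6] / [9]
Final shape: (4, 3, 1, 1).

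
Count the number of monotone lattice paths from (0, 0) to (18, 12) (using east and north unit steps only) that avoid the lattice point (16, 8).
Number of paths = 75461160

Total paths from (0, 0) to (18, 12): C(30, 18) = 86493225. Paths through (16, 8): (paths (0, 0) → (16, 8)) × (paths (16, 8) → (18, 12)) = C(24, 16) · C(6, 2) = 735471 · 15 = 11032065. Avoidance count = 86493225 − 11032065 = 75461160.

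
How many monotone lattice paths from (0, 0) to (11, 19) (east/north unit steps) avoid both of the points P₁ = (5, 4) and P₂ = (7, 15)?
Number of paths = 36539916

Inclusion–exclusion. Total paths: C(30, 11) = 54627300. Through P₁: C(9, 5)·C(21, 6) = 6837264. Through P₂: C(22, 7)·C(8, 4) = 11938080. Since P₁ is strictly southwest of P₂, a monotone path through both must visit P₁ then P₂; paths through both = C(9, 5)·C(13, 2)·C(8, 4) = 687960. Avoid both = 54627300 − 6837264 − 11938080 + 687960 = 36539916.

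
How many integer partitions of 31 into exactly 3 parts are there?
p(31, 3 parts) = 80

Partitions of n into exactly k parts are in bijection with partitions of n − k into at most k parts (subtract 1 from each part). So p(31, exactly 3) = p(28, parts ≤ 3). Computing via the recurrence p(m, j) = p(m, j−1) + p(m−j, j) gives 80.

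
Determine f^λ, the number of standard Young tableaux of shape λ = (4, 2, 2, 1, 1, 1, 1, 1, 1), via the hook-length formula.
# SYT of shape (4, 2, 2, 1, 1, 1, 1, 1, 1) = 7007

Hook-length formula: f^λ = n! / Π hook(c), product over all cells c of the Young diagram. For λ = (4, 2, 2, 1, 1, 1, 1, 1, 1), n = 14 boxes. Hook lengths by row (left-to-right, top-to-bottom): [12, 5, 2, 1]; [9, 2]; [8, 1]; [6]; [5]; [4]; [3]; [2]; [1]. Product of hooks = 12441600. So f^λ = 14! / 12441600 = 87178291200 / 12441600 = 7007.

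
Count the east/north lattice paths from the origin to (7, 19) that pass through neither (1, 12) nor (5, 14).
Number of paths = 395399

Inclusion–exclusion. Total paths: C(26, 7) = 657800. Through P₁: C(13, 1)·C(13, 6) = 22308. Through P₂: C(19, 5)·C(7, 2) = 244188. Since P₁ is strictly southwest of P₂, a monotone path through both must visit P₁ then P₂; paths through both = C(13, 1)·C(6, 4)·C(7, 2) = 4095. Avoid both = 657800 − 22308 − 244188 + 4095 = 395399.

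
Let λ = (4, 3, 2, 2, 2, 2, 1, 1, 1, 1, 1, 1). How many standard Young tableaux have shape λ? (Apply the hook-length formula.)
# SYT of shape (4, 3, 2, 2, 2, 2, 1, 1, 1, 1, 1, 1) = 13294680

Hook-length formula: f^λ = n! / Π hook(c), product over all cells c of the Young diagram. For λ = (4, 3, 2, 2, 2, 2, 1, 1, 1, 1, 1, 1), n = 21 boxes. Hook lengths by row (left-to-right, top-to-bottom): [15, 8, 3, 1]; [13, 6, 1]; [11, 4]; [10, 3]; [9, 2]; [8, 1]; [6]; [5]; [4]; [3]; [2]; [1]. Product of hooks = 3842961408000. So f^λ = 21! / 3842961408000 = 51090942171709440000 / 3842961408000 = 13294680.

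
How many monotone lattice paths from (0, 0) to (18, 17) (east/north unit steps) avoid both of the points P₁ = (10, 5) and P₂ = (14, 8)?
Number of paths = 4005794265

Inclusion–exclusion. Total paths: C(35, 18) = 4537567650. Through P₁: C(15, 10)·C(20, 8) = 378287910. Through P₂: C(22, 14)·C(13, 4) = 228635550. Since P₁ is strictly southwest of P₂, a monotone path through both must visit P₁ then P₂; paths through both = C(15, 10)·C(7, 4)·C(13, 4) = 75150075. Avoid both = 4537567650 − 378287910 − 228635550 + 75150075 = 4005794265.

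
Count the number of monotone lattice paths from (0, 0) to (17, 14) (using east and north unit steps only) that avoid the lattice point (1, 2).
Number of paths = 173917260

Total paths from (0, 0) to (17, 14): C(31, 17) = 265182525. Paths through (1, 2): (paths (0, 0) → (1, 2)) × (paths (1, 2) → (17, 14)) = C(3, 1) · C(28, 16) = 3 · 30421755 = 91265265. Avoidance count = 265182525 − 91265265 = 173917260.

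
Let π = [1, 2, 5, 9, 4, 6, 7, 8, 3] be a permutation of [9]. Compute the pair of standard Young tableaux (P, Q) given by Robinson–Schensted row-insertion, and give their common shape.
P = [1, 2, 3, 6, 7, 8] / [4, 9] / [5];  Q = [1, 2, 3, 4, 7, 8] / [5, 6] / [9];  common shape = (6, 2, 1)

Row-insert the values π_1, π_2, … into P one at a time, bumping the leftmost entry strictly greater than the inserted value down to the next row. The recording tableau Q records, in position (i, j), the step at which that cell was added to P.
  Insert 1 (step 1): P = [1];  Q = [1]
  Insert 2 (step 2): P = [1, 2];  Q = [1, 2]
  Insert 5 (step 3): P = [1, 2, 5];  Q = [1, 2, 3]
  Insert 9 (step 4): P = [1, 2, 5, 9];  Q = [1, 2, 3, 4]
  Insert 4 (step 5): P = [1, 2, 4, 9] / [5];  Q = [1, 2, 3, 4] / [5]
  Insert 6 (step 6): P = [1, 2, 4, 6] / [5, 9];  Q = [1, 2, 3, 4] / [5, 6]
  Insert 7 (step 7): P = [1, 2, 4, 6, 7] / [5, 9];  Q = [1, 2, 3, 4, 7] / [5, 6]
  Insert 8 (step 8): P = [1, 2, 4, 6, 7, 8] / [5, 9];  Q = [1, 2, 3, 4, 7, 8] / [5, 6]
  Insert 3 (step 9): P = [1, 2, 3, 6, 7, 8] / [4, 9] / [5];  Q = [1, 2, 3, 4, 7, 8] / [5, 6] / [9]
Final shape: (6, 2, 1).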